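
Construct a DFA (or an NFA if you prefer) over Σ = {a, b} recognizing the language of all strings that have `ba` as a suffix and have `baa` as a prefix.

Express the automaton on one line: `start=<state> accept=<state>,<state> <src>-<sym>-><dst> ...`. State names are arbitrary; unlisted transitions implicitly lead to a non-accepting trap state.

Run two small machines in parallel and take their product. One (3 states) tracks how much of the suffix `ba` has currently been matched; the other (5 states) tracks whether the input so far still matches the prefix `baa`. Each combined state is a pair, one component from each; accept when both components accept. After merging equivalent states the machine shrinks.
        a   b  
>  q0   q1  q2 
   q1   q1  q1 
   q2   q3  q1 
   q3   q4  q1 
   q4   q4  q5 
   q5   q6  q5 
 * q6   q4  q5 
(> = start, * = accepting)

start=q0 accept=q6 q0-a->q1 q0-b->q2 q1-a->q1 q1-b->q1 q2-a->q3 q2-b->q1 q3-a->q4 q3-b->q1 q4-a->q4 q4-b->q5 q5-a->q6 q5-b->q5 q6-a->q4 q6-b->q5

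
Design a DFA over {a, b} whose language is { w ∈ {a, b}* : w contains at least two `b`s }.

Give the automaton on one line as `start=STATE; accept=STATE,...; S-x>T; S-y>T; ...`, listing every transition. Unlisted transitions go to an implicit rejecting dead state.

start=S0; accept=S2,S3; S0-a>S0; S0-b>S1; S1-a>S1; S1-b>S2; S2-a>S2; S2-b>S3; S3-a>S3; S3-b>S3

Count `b`s, saturating at 3: states S0 through S2 mean 0 through 2 `b`s seen; S3 means more than 2. Each `b` increments (capped at S3); other symbols loop. Accept from {S2, S3}.
        a   b  
>  S0   S0  S1 
   S1   S1  S2 
 * S2   S2  S3 
 * S3   S3  S3 
(> = start, * = accepting)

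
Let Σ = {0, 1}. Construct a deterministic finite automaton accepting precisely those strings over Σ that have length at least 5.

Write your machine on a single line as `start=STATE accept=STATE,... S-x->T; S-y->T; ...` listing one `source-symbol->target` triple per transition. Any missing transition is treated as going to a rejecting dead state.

start=q0; accept=q5,q6; q0-0->q1; q0-1->q1; q1-0->q2; q1-1->q2; q2-0->q3; q2-1->q3; q3-0->q4; q3-1->q4; q4-0->q5; q4-1->q5; q5-0->q6; q5-1->q6; q6-0->q6; q6-1->q6

We only need to distinguish lengths 0, 1, …, 5, and '>5'. Chain q0 → q1 → q2 → q3 → q4 → q5 → q6 on every symbol, with q6 looping. Accepting states: {q5, q6}.
With 7 states:
        0   1  
>  q0   q1  q1 
   q1   q2  q2 
   q2   q3  q3 
   q3   q4  q4 
   q4   q5  q5 
 * q5   q6  q6 
 * q6   q6  q6 
(> = start, * = accepting)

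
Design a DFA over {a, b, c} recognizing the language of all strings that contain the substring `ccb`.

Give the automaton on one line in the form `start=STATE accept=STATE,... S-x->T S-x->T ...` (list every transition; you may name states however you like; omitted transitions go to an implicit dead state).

start=s0 accept=s3 s0-a->s0 s0-b->s0 s0-c->s1 s1-a->s0 s1-b->s0 s1-c->s2 s2-a->s0 s2-b->s3 s2-c->s2 s3-a->s3 s3-b->s3 s3-c->s3

Track how much of `ccb` has been matched so far: state s0 is no progress, s3 is the absorbing accept state reached once `ccb` has occurred. Intermediate states record partial matches; on a mismatch, fall back to the longest reusable overlap.
With 4 states:
        a   b   c  
>  s0   s0  s0  s1 
   s1   s0  s0  s2 
   s2   s0  s3  s2 
 * s3   s3  s3  s3 
(> = start, * = accepting)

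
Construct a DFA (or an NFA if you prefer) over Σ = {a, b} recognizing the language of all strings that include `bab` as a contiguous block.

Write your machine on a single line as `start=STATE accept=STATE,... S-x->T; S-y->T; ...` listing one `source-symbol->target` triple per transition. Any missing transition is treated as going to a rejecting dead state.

start=S0; accept=S3; S0-a->S0; S0-b->S1; S1-a->S2; S1-b->S1; S2-a->S0; S2-b->S3; S3-a->S3; S3-b->S3

Track how much of `bab` has been matched so far: state S0 is no progress, S3 is the absorbing accept state reached once `bab` has occurred. Intermediate states record partial matches; on a mismatch, fall back to the longest reusable overlap.
With 4 states:
        a   b  
>  S0   S0  S1 
   S1   S2  S1 
   S2   S0  S3 
 * S3   S3  S3 
(> = start, * = accepting)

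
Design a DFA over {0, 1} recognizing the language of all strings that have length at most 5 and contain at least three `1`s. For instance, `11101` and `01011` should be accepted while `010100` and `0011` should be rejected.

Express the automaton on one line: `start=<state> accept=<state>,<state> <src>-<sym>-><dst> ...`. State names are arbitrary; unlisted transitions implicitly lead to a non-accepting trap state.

start=q0 accept=q9,q11,q12 q0-0->q1 q0-1->q2 q1-0->q3 q1-1->q4 q2-0->q4 q2-1->q5 q3-0->q6 q3-1->q7 q4-0->q7 q4-1->q8 q5-0->q8 q5-1->q9 q6-0->q6 q6-1->q6 q7-0->q6 q7-1->q10 q8-0->q10 q8-1->q11 q9-0->q11 q9-1->q11 q10-0->q6 q10-1->q12 q11-0->q12 q11-1->q12 q12-0->q6 q12-1->q6

Build one automaton per condition and run them in lockstep. One (7 states) tracks the input length, saturating at 6; the other (5 states) tracks the count of `1`s, saturating at 4. Each combined state is a pair, one component from each; accept when both components accept. Minimizing collapses redundant product states.
          0    1  
>  q0     q1   q2 
   q1     q3   q4 
   q2     q4   q5 
   q3     q6   q7 
   q4     q7   q8 
   q5     q8   q9 
   q6     q6   q6 
   q7     q6  q10 
   q8    q10  q11 
 * q9    q11  q11 
   q10    q6  q12 
 * q11   q12  q12 
 * q12    q6   q6 
(> = start, * = accepting)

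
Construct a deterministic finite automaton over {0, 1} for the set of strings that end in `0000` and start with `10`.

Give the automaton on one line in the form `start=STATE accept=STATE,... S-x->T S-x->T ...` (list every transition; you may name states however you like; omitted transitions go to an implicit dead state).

start=A accept=L A-0->B A-1->C B-0->D B-1->E C-0->F C-1->E D-0->G D-1->E E-0->B E-1->E F-0->H F-1->I G-0->J G-1->E H-0->K H-1->I I-0->F I-1->I J-0->J J-1->E K-0->L K-1->I L-0->L L-1->I

Handle the two conditions separately and then intersect. The first has 5 states tracking how much of the suffix `0000` has currently been matched; the second has 4 states tracking whether the input so far still matches the prefix `10`. A product state is a pair (one from each), accepting exactly when both do.
With 12 states:
       0  1 
>  A   B  C 
   B   D  E 
   C   F  E 
   D   G  E 
   E   B  E 
   F   H  I 
   G   J  E 
   H   K  I 
   I   F  I 
   J   J  E 
   K   L  I 
 * L   L  I 
(> = start, * = accepting)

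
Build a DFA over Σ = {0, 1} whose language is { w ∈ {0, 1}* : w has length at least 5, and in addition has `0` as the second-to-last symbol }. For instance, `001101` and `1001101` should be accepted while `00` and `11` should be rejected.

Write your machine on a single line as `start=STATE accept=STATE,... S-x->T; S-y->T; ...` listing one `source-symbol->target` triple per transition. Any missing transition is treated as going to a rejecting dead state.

Handle the two conditions separately and then intersect. The first has 7 states tracking the input length, saturating at 6; the second has 7 states tracking the last 2 symbols read. A product state is a pair (one from each), accepting exactly when both do.
A 23-state machine:
          0    1  
>  q0     q1   q2 
   q1     q3   q4 
   q2     q5   q6 
   q3     q7   q8 
   q4     q9  q10 
   q5     q7   q8 
   q6     q9  q10 
   q7    q11  q12 
   q8    q13  q14 
   q9    q11  q12 
   q10   q13  q14 
   q11   q15  q16 
   q12   q17  q18 
   q13   q15  q16 
   q14   q17  q18 
 * q15   q19  q20 
 * q16   q21  q22 
   q17   q19  q20 
   q18   q21  q22 
 * q19   q19  q20 
 * q20   q21  q22 
   q21   q19  q20 
   q22   q21  q22 
(> = start, * = accepting)

start=q0; accept=q15,q16,q19,q20; q0-0->q1; q0-1->q2; q1-0->q3; q1-1->q4; q2-0->q5; q2-1->q6; q3-0->q7; q3-1->q8; q4-0->q9; q4-1->q10; q5-0->q7; q5-1->q8; q6-0->q9; q6-1->q10; q7-0->q11; q7-1->q12; q8-0->q13; q8-1->q14; q9-0->q11; q9-1->q12; q10-0->q13; q10-1->q14; q11-0->q15; q11-1->q16; q12-0->q17; q12-1->q18; q13-0->q15; q13-1->q16; q14-0->q17; q14-1->q18; q15-0->q19; q15-1->q20; q16-0->q21; q16-1->q22; q17-0->q19; q17-1->q20; q18-0->q21; q18-1->q22; q19-0->q19; q19-1->q20; q20-0->q21; q20-1->q22; q21-0->q19; q21-1->q20; q22-0->q21; q22-1->q22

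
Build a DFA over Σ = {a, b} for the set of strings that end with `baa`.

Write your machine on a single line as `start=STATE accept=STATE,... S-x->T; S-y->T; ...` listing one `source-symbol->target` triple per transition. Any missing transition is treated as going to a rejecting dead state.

Remember how much of `baa` the current input suffix matches. State q0 means no match yet; q1 means the last symbol is `b`; q2 means the last 2 symbols are `ba`; q3 means the last 3 symbols are `baa`. Only q3 accepts. On a mismatch, fall back to the longest proper suffix that is still a prefix of `baa`.
With 4 states:
        a   b  
>  q0   q0  q1 
   q1   q2  q1 
   q2   q3  q1 
 * q3   q0  q1 
(> = start, * = accepting)

start=q0; accept=q3; q0-a->q0; q0-b->q1; q1-a->q2; q1-b->q1; q2-a->q3; q2-b->q1; q3-a->q0; q3-b->q1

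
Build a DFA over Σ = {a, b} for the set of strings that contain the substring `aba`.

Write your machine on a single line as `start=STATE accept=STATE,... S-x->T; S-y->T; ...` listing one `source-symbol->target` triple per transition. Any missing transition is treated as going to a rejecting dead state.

start=s0; accept=s3; s0-a->s1; s0-b->s0; s1-a->s1; s1-b->s2; s2-a->s3; s2-b->s0; s3-a->s3; s3-b->s3

Track how much of `aba` has been matched so far: state s0 is no progress, s3 is the absorbing accept state reached once `aba` has occurred. Intermediate states record partial matches; on a mismatch, fall back to the longest reusable overlap.
A 4-state machine:
        a   b  
>  s0   s1  s0 
   s1   s1  s2 
   s2   s3  s0 
 * s3   s3  s3 
(> = start, * = accepting)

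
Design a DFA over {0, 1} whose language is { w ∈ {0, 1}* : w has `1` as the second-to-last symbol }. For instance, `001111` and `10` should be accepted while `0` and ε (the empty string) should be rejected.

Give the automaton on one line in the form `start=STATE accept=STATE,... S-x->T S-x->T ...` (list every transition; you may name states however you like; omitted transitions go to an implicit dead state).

Because acceptance depends on a position counted from the end, the machine has to buffer the most recent 2 symbols. Make each state the string of the last up-to-2 symbols read; on input `x` shift the window left and append `x`. Accept when the buffered window has length 2 and begins with `1`.
7 states suffice.
        0   1  
>  S0   S1  S2 
   S1   S3  S4 
   S2   S5  S6 
   S3   S3  S4 
   S4   S5  S6 
 * S5   S3  S4 
 * S6   S5  S6 
(> = start, * = accepting)

start=S0 accept=S5,S6 S0-0->S1 S0-1->S2 S1-0->S3 S1-1->S4 S2-0->S5 S2-1->S6 S3-0->S3 S3-1->S4 S4-0->S5 S4-1->S6 S5-0->S3 S5-1->S4 S6-0->S5 S6-1->S6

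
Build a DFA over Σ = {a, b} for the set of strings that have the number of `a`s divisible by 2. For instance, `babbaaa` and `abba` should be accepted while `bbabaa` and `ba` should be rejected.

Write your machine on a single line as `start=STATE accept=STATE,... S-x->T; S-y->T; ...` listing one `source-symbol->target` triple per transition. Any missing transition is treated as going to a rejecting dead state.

The only thing that matters is how many `a`s have appeared, reduced mod 2. Use one state per residue: q0 for 0, …, q1 for 1. Reading `a` moves to the next residue; anything else stays put. q0 is accepting.
        a   b  
>* q0   q1  q0 
   q1   q0  q1 
(> = start, * = accepting)

start=q0; accept=q0; q0-a->q1; q0-b->q0; q1-a->q0; q1-b->q1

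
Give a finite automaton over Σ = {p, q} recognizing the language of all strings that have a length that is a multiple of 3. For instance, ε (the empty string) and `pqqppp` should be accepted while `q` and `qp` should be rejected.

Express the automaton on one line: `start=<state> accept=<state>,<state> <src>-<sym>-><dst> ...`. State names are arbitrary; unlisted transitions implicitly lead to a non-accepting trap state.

Count input length modulo 3: every symbol advances one step around the cycle S0 → S1 → S2 → S0. Accept at S0.
With 3 states:
        p   q  
>* S0   S1  S1 
   S1   S2  S2 
   S2   S0  S0 
(> = start, * = accepting)

start=S0 accept=S0 S0-p->S1 S0-q->S1 S1-p->S2 S1-q->S2 S2-p->S0 S2-q->S0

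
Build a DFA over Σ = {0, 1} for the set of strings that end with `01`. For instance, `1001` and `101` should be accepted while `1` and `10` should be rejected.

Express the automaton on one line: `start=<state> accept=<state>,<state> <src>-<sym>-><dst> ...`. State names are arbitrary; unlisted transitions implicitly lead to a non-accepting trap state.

Let each state record the length of the longest suffix of the input read so far that is also a prefix of `01`. s1 means the last symbol is `0`; s2 means the last 2 symbols are `01`. Accept only at s2, where the string currently ends in `01`.
With 3 states:
        0   1  
>  s0   s1  s0 
   s1   s1  s2 
 * s2   s1  s0 
(> = start, * = accepting)

start=s0 accept=s2 s0-0->s1 s0-1->s0 s1-0->s1 s1-1->s2 s2-0->s1 s2-1->s0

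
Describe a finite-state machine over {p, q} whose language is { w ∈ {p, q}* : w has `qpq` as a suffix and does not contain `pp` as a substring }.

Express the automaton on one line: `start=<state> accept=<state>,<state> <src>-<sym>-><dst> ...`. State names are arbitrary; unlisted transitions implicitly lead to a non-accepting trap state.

start=S0 accept=S5 S0-p->S1 S0-q->S2 S1-p->S3 S1-q->S2 S2-p->S4 S2-q->S2 S3-p->S3 S3-q->S3 S4-p->S3 S4-q->S5 S5-p->S4 S5-q->S2

Handle the two conditions separately and then intersect. One (4 states) tracks how much of the suffix `qpq` has currently been matched; the other (3 states) tracks partial matches of the forbidden pattern `pp`. Each combined state is a pair, one component from each; accept when both components accept. After merging equivalent states the machine shrinks.
A 6-state machine:
        p   q  
>  S0   S1  S2 
   S1   S3  S2 
   S2   S4  S2 
   S3   S3  S3 
   S4   S3  S5 
 * S5   S4  S2 
(> = start, * = accepting)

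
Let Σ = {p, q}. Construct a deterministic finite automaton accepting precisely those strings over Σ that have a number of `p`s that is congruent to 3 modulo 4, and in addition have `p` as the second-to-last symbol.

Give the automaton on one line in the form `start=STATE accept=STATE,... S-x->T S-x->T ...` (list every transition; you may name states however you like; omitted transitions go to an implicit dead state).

Build one automaton per condition and run them in lockstep. The first has 4 states tracking the count of `p`s modulo 4; the second has 7 states tracking the last 2 symbols read. A product state is a pair (one from each), accepting exactly when both do.
A 19-state machine:
       p  q 
>  A   B  C 
   B   D  E 
   C   F  G 
   D   H  I 
   E   J  K 
   F   D  E 
   G   F  G 
 * H   L  M 
   I   N  O 
   J   H  I 
   K   J  K 
   L   P  Q 
 * M   R  S 
   N   L  M 
   O   N  O 
   P   D  E 
   Q   F  G 
   R   P  Q 
   S   R  S 
(> = start, * = accepting)

start=A accept=H,M A-p->B A-q->C B-p->D B-q->E C-p->F C-q->G D-p->H D-q->I E-p->J E-q->K F-p->D F-q->E G-p->F G-q->G H-p->L H-q->M I-p->N I-q->O J-p->H J-q->I K-p->J K-q->K L-p->P L-q->Q M-p->R M-q->S N-p->L N-q->M O-p->N O-q->O P-p->D P-q->E Q-p->F Q-q->G R-p->P R-q->Q S-p->R S-q->S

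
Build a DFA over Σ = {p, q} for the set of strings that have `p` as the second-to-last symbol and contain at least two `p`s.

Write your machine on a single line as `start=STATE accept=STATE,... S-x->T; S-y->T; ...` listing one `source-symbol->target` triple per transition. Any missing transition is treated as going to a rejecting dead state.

Handle the two conditions separately and then intersect. One (7 states) tracks the last 2 symbols read; the other (4 states) tracks the count of `p`s, saturating at 3. Each combined state is a pair, one component from each; accept when both components accept. After merging equivalent states the machine shrinks.
6 states suffice.
        p   q  
>  S0   S1  S0 
   S1   S2  S3 
 * S2   S2  S4 
   S3   S5  S3 
 * S4   S5  S3 
   S5   S2  S4 
(> = start, * = accepting)

start=S0; accept=S2,S4; S0-p->S1; S0-q->S0; S1-p->S2; S1-q->S3; S2-p->S2; S2-q->S4; S3-p->S5; S3-q->S3; S4-p->S5; S4-q->S3; S5-p->S2; S5-q->S4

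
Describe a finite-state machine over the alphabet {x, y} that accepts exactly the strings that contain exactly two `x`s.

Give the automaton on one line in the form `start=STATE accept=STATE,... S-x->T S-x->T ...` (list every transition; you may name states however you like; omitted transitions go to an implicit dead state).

start=s0 accept=s2 s0-x->s1 s0-y->s0 s1-x->s2 s1-y->s1 s2-x->s3 s2-y->s2 s3-x->s3 s3-y->s3

Count `x`s, saturating at 3: states s0 through s2 mean 0 through 2 `x`s seen; s3 means more than 2. Each `x` increments (capped at s3); other symbols loop. Accept from {s2}.
        x   y  
>  s0   s1  s0 
   s1   s2  s1 
 * s2   s3  s2 
   s3   s3  s3 
(> = start, * = accepting)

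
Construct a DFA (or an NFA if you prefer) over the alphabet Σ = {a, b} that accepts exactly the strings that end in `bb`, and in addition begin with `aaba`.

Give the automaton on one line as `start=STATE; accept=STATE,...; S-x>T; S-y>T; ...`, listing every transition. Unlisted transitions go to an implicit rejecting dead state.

start=q0; accept=q9; q0-a>q1; q0-b>q2; q1-a>q3; q1-b>q2; q2-a>q4; q2-b>q5; q3-a>q4; q3-b>q6; q4-a>q4; q4-b>q2; q5-a>q4; q5-b>q5; q6-a>q7; q6-b>q5; q7-a>q7; q7-b>q8; q8-a>q7; q8-b>q9; q9-a>q7; q9-b>q9

Handle the two conditions separately and then intersect. The first has 3 states tracking how much of the suffix `bb` has currently been matched; the second has 6 states tracking whether the input so far still matches the prefix `aaba`. A product state is a pair (one from each), accepting exactly when both do.
        a   b  
>  q0   q1  q2 
   q1   q3  q2 
   q2   q4  q5 
   q3   q4  q6 
   q4   q4  q2 
   q5   q4  q5 
   q6   q7  q5 
   q7   q7  q8 
   q8   q7  q9 
 * q9   q7  q9 
(> = start, * = accepting)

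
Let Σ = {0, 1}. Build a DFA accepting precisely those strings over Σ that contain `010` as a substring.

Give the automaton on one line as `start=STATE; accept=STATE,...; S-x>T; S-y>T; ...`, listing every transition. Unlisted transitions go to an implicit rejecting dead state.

start=A; accept=D; A-0>B; A-1>A; B-0>B; B-1>C; C-0>D; C-1>A; D-0>D; D-1>D

Track how much of `010` has been matched so far: state A is no progress, D is the absorbing accept state reached once `010` has occurred. Intermediate states record partial matches; on a mismatch, fall back to the longest reusable overlap.
       0  1 
>  A   B  A 
   B   B  C 
   C   D  A 
 * D   D  D 
(> = start, * = accepting)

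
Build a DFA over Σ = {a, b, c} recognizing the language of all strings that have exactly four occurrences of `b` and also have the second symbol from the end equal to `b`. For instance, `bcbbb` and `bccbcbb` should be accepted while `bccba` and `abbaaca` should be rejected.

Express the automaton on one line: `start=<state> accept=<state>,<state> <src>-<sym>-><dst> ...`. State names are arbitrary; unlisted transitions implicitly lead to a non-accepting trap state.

Handle the two conditions separately and then intersect. The first has 6 states tracking the count of `b`s, saturating at 5; the second has 13 states tracking the last 2 symbols read. A product state is a pair (one from each), accepting exactly when both do. Minimizing collapses redundant product states.
A 9-state machine:
        a   b   c  
>  q0   q0  q1  q0 
   q1   q1  q2  q1 
   q2   q2  q3  q2 
   q3   q4  q5  q4 
   q4   q4  q6  q4 
 * q5   q7  q8  q7 
   q6   q7  q8  q7 
 * q7   q8  q8  q8 
   q8   q8  q8  q8 
(> = start, * = accepting)

start=q0 accept=q5,q7 q0-a->q0 q0-b->q1 q0-c->q0 q1-a->q1 q1-b->q2 q1-c->q1 q2-a->q2 q2-b->q3 q2-c->q2 q3-a->q4 q3-b->q5 q3-c->q4 q4-a->q4 q4-b->q6 q4-c->q4 q5-a->q7 q5-b->q8 q5-c->q7 q6-a->q7 q6-b->q8 q6-c->q7 q7-a->q8 q7-b->q8 q7-c->q8 q8-a->q8 q8-b->q8 q8-c->q8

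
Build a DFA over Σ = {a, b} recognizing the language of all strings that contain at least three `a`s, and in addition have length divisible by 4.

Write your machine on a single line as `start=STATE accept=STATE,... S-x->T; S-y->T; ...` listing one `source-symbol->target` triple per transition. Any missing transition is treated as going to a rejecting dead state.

start=q0; accept=q10; q0-a->q1; q0-b->q2; q1-a->q3; q1-b->q4; q2-a->q4; q2-b->q5; q3-a->q6; q3-b->q7; q4-a->q7; q4-b->q8; q5-a->q8; q5-b->q9; q6-a->q10; q6-b->q10; q7-a->q10; q7-b->q11; q8-a->q11; q8-b->q12; q9-a->q12; q9-b->q0; q10-a->q13; q10-b->q13; q11-a->q13; q11-b->q14; q12-a->q14; q12-b->q1; q13-a->q15; q13-b->q15; q14-a->q15; q14-b->q3; q15-a->q6; q15-b->q6

Build one automaton per condition and run them in lockstep. The first has 5 states tracking the count of `a`s, saturating at 4; the second has 4 states tracking the input length modulo 4. A product state is a pair (one from each), accepting exactly when both do. Equivalent product states are then merged.
With 16 states:
          a    b  
>  q0     q1   q2 
   q1     q3   q4 
   q2     q4   q5 
   q3     q6   q7 
   q4     q7   q8 
   q5     q8   q9 
   q6    q10  q10 
   q7    q10  q11 
   q8    q11  q12 
   q9    q12   q0 
 * q10   q13  q13 
   q11   q13  q14 
   q12   q14   q1 
   q13   q15  q15 
   q14   q15   q3 
   q15    q6   q6 
(> = start, * = accepting)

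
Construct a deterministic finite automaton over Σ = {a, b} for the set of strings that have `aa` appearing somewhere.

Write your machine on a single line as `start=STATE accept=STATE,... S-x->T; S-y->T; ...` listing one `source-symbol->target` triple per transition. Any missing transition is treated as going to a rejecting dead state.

start=s0; accept=s2; s0-a->s1; s0-b->s0; s1-a->s2; s1-b->s0; s2-a->s2; s2-b->s2

Track how much of `aa` has been matched so far: state s0 is no progress, s2 is the absorbing accept state reached once `aa` has occurred. Intermediate states record partial matches; on a mismatch, fall back to the longest reusable overlap.
A 3-state machine:
        a   b  
>  s0   s1  s0 
   s1   s2  s0 
 * s2   s2  s2 
(> = start, * = accepting)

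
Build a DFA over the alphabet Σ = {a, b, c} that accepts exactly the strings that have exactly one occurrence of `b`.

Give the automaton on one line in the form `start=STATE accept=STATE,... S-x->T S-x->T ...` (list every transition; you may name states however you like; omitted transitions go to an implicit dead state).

start=q0 accept=q1 q0-a->q0 q0-b->q1 q0-c->q0 q1-a->q1 q1-b->q2 q1-c->q1 q2-a->q2 q2-b->q2 q2-c->q2

Only the number of `b`s matters, and only up to 2. Make a chain q0 → q1 → q2 advanced by each `b` (with q2 absorbing); every other symbol self-loops. The accepting set is {q1}.
With 3 states:
        a   b   c  
>  q0   q0  q1  q0 
 * q1   q1  q2  q1 
   q2   q2  q2  q2 
(> = start, * = accepting)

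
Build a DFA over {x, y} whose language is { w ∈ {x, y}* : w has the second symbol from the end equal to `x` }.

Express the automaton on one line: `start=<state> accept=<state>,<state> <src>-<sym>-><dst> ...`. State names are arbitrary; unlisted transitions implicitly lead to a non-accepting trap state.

start=s0 accept=s3,s4 s0-x->s1 s0-y->s2 s1-x->s3 s1-y->s4 s2-x->s5 s2-y->s6 s3-x->s3 s3-y->s4 s4-x->s5 s4-y->s6 s5-x->s3 s5-y->s4 s6-x->s5 s6-y->s6

Because acceptance depends on a position counted from the end, the machine has to buffer the most recent 2 symbols. Make each state the string of the last up-to-2 symbols read; on input `x` shift the window left and append `x`. Accept when the buffered window has length 2 and begins with `x`.
With 7 states:
        x   y  
>  s0   s1  s2 
   s1   s3  s4 
   s2   s5  s6 
 * s3   s3  s4 
 * s4   s5  s6 
   s5   s3  s4 
   s6   s5  s6 
(> = start, * = accepting)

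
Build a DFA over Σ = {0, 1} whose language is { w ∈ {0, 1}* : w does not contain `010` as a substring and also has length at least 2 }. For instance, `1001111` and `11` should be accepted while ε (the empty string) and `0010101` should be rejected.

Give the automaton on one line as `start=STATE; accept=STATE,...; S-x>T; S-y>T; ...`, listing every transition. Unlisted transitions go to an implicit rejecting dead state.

start=q0; accept=q3,q4,q5; q0-0>q1; q0-1>q2; q1-0>q3; q1-1>q4; q2-0>q3; q2-1>q5; q3-0>q3; q3-1>q4; q4-0>q6; q4-1>q5; q5-0>q3; q5-1>q5; q6-0>q6; q6-1>q6

Build one automaton per condition and run them in lockstep. One (4 states) tracks partial matches of the forbidden pattern `010`; the other (4 states) tracks the input length, saturating at 3. Each combined state is a pair, one component from each; accept when both components accept. Equivalent product states are then merged.
        0   1  
>  q0   q1  q2 
   q1   q3  q4 
   q2   q3  q5 
 * q3   q3  q4 
 * q4   q6  q5 
 * q5   q3  q5 
   q6   q6  q6 
(> = start, * = accepting)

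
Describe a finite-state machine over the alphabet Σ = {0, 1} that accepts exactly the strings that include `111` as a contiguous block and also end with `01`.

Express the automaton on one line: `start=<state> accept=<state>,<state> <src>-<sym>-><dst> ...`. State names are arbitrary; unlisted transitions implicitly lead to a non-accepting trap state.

start=A accept=H A-0->B A-1->C B-0->B B-1->D C-0->B C-1->E D-0->B D-1->E E-0->B E-1->F F-0->G F-1->F G-0->G G-1->H H-0->G H-1->F

Handle the two conditions separately and then intersect. One (4 states) tracks whether and how much of `111` has been seen; the other (3 states) tracks how much of the suffix `01` has currently been matched. Each combined state is a pair, one component from each; accept when both components accept.
8 states suffice.
       0  1 
>  A   B  C 
   B   B  D 
   C   B  E 
   D   B  E 
   E   B  F 
   F   G  F 
   G   G  H 
 * H   G  F 
(> = start, * = accepting)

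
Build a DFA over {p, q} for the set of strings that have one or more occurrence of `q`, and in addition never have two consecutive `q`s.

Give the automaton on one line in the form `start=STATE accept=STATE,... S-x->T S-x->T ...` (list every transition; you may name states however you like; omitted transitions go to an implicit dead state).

start=A accept=B,C A-p->A A-q->B B-p->C B-q->D C-p->C C-q->B D-p->D D-q->D

Handle the two conditions separately and then intersect. The first has 3 states tracking the count of `q`s, saturating at 2; the second has 3 states tracking partial matches of the forbidden pattern `qq`. A product state is a pair (one from each), accepting exactly when both do. After merging equivalent states the machine shrinks.
       p  q 
>  A   A  B 
 * B   C  D 
 * C   C  B 
   D   D  D 
(> = start, * = accepting)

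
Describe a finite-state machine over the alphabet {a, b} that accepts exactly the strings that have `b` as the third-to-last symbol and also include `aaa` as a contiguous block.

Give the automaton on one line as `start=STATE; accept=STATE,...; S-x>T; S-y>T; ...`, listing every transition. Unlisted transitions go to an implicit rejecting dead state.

start=q0; accept=q7,q8,q9,q10; q0-a>q1; q0-b>q0; q1-a>q2; q1-b>q0; q2-a>q3; q2-b>q0; q3-a>q3; q3-b>q4; q4-a>q5; q4-b>q6; q5-a>q7; q5-b>q8; q6-a>q9; q6-b>q10; q7-a>q3; q7-b>q4; q8-a>q5; q8-b>q6; q9-a>q7; q9-b>q8; q10-a>q9; q10-b>q10

Handle the two conditions separately and then intersect. One (15 states) tracks the last 3 symbols read; the other (4 states) tracks whether and how much of `aaa` has been seen. Each combined state is a pair, one component from each; accept when both components accept. After merging equivalent states the machine shrinks.
          a    b  
>  q0     q1   q0 
   q1     q2   q0 
   q2     q3   q0 
   q3     q3   q4 
   q4     q5   q6 
   q5     q7   q8 
   q6     q9  q10 
 * q7     q3   q4 
 * q8     q5   q6 
 * q9     q7   q8 
 * q10    q9  q10 
(> = start, * = accepting)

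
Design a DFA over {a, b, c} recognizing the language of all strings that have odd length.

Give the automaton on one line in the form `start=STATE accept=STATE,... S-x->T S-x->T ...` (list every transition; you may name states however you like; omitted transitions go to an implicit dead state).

Only the length mod 2 matters, so use a 2-cycle: from any state, every input symbol moves to the next state, wrapping q1 back to q0. Mark q1 accepting.
With 2 states:
        a   b   c  
>  q0   q1  q1  q1 
 * q1   q0  q0  q0 
(> = start, * = accepting)

start=q0 accept=q1 q0-a->q1 q0-b->q1 q0-c->q1 q1-a->q0 q1-b->q0 q1-c->q0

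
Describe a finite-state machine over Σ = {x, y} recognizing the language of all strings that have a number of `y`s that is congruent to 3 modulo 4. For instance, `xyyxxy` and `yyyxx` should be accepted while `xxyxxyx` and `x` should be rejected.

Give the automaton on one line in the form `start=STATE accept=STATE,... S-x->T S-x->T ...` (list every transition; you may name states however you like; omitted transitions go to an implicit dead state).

Keep the running count of `y`s modulo 4: each `y` advances along the cycle q0 → q1 → q2 → q3 → q0 while other symbols loop. Accept at q3.
With 4 states:
        x   y  
>  q0   q0  q1 
   q1   q1  q2 
   q2   q2  q3 
 * q3   q3  q0 
(> = start, * = accepting)

start=q0 accept=q3 q0-x->q0 q0-y->q1 q1-x->q1 q1-y->q2 q2-x->q2 q2-y->q3 q3-x->q3 q3-y->q0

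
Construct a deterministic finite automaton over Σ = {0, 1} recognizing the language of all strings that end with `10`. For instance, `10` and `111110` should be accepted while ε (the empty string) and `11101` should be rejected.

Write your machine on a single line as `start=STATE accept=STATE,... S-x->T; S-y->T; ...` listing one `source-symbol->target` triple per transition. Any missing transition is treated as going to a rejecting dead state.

start=S0; accept=S2; S0-0->S0; S0-1->S1; S1-0->S2; S1-1->S1; S2-0->S0; S2-1->S1

Remember how much of `10` the current input suffix matches. State S0 means no match yet; S1 means the last symbol is `1`; S2 means the last 2 symbols are `10`. Only S2 accepts. On a mismatch, fall back to the longest proper suffix that is still a prefix of `10`.
3 states suffice.
        0   1  
>  S0   S0  S1 
   S1   S2  S1 
 * S2   S0  S1 
(> = start, * = accepting)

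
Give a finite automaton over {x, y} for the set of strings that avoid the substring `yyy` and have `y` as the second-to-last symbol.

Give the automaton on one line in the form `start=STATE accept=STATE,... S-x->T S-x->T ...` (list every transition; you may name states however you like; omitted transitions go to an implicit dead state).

Build one automaton per condition and run them in lockstep. The first has 4 states tracking partial matches of the forbidden pattern `yyy`; the second has 7 states tracking the last 2 symbols read. A product state is a pair (one from each), accepting exactly when both do. Equivalent product states are then merged.
5 states suffice.
        x   y  
>  S0   S0  S1 
   S1   S2  S3 
 * S2   S0  S1 
 * S3   S2  S4 
   S4   S4  S4 
(> = start, * = accepting)

start=S0 accept=S2,S3 S0-x->S0 S0-y->S1 S1-x->S2 S1-y->S3 S2-x->S0 S2-y->S1 S3-x->S2 S3-y->S4 S4-x->S4 S4-y->S4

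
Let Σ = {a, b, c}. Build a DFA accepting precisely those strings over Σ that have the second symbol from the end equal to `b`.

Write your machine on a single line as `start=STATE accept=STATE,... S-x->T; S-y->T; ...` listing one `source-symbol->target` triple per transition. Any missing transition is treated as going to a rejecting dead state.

start=q0; accept=q7,q8,q9; q0-a->q1; q0-b->q2; q0-c->q3; q1-a->q4; q1-b->q5; q1-c->q6; q2-a->q7; q2-b->q8; q2-c->q9; q3-a->q10; q3-b->q11; q3-c->q12; q4-a->q4; q4-b->q5; q4-c->q6; q5-a->q7; q5-b->q8; q5-c->q9; q6-a->q10; q6-b->q11; q6-c->q12; q7-a->q4; q7-b->q5; q7-c->q6; q8-a->q7; q8-b->q8; q8-c->q9; q9-a->q10; q9-b->q11; q9-c->q12; q10-a->q4; q10-b->q5; q10-c->q6; q11-a->q7; q11-b->q8; q11-c->q9; q12-a->q10; q12-b->q11; q12-c->q12

A DFA must remember the last 2 symbols (since which symbol is second-to-last isn't known until the input ends). Use one state per possible window of the last ≤2 symbols; accept from those whose window starts with `b`.
With 13 states:
          a    b    c  
>  q0     q1   q2   q3 
   q1     q4   q5   q6 
   q2     q7   q8   q9 
   q3    q10  q11  q12 
   q4     q4   q5   q6 
   q5     q7   q8   q9 
   q6    q10  q11  q12 
 * q7     q4   q5   q6 
 * q8     q7   q8   q9 
 * q9    q10  q11  q12 
   q10    q4   q5   q6 
   q11    q7   q8   q9 
   q12   q10  q11  q12 
(> = start, * = accepting)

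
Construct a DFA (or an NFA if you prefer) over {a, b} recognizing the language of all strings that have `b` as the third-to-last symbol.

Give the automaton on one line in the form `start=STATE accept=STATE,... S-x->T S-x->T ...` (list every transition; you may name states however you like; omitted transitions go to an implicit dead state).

A DFA must remember the last 3 symbols (since which symbol is third-to-last isn't known until the input ends). Use one state per possible window of the last ≤3 symbols; accept from those whose window starts with `b`.
          a    b  
>  S0     S1   S2 
   S1     S3   S4 
   S2     S5   S6 
   S3     S7   S8 
   S4     S9  S10 
   S5    S11  S12 
   S6    S13  S14 
   S7     S7   S8 
   S8     S9  S10 
   S9    S11  S12 
   S10   S13  S14 
 * S11    S7   S8 
 * S12    S9  S10 
 * S13   S11  S12 
 * S14   S13  S14 
(> = start, * = accepting)

start=S0 accept=S11,S12,S13,S14 S0-a->S1 S0-b->S2 S1-a->S3 S1-b->S4 S2-a->S5 S2-b->S6 S3-a->S7 S3-b->S8 S4-a->S9 S4-b->S10 S5-a->S11 S5-b->S12 S6-a->S13 S6-b->S14 S7-a->S7 S7-b->S8 S8-a->S9 S8-b->S10 S9-a->S11 S9-b->S12 S10-a->S13 S10-b->S14 S11-a->S7 S11-b->S8 S12-a->S9 S12-b->S10 S13-a->S11 S13-b->S12 S14-a->S13 S14-b->S14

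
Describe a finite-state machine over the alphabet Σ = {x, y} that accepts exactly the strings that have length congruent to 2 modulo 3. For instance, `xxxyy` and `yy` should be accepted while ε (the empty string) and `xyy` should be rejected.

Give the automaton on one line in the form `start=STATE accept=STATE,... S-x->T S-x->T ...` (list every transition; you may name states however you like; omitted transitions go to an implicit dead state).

Only the length mod 3 matters, so use a 3-cycle: from any state, every input symbol moves to the next state, wrapping q2 back to q0. Mark q2 accepting.
        x   y  
>  q0   q1  q1 
   q1   q2  q2 
 * q2   q0  q0 
(> = start, * = accepting)

start=q0 accept=q2 q0-x->q1 q0-y->q1 q1-x->q2 q1-y->q2 q2-x->q0 q2-y->q0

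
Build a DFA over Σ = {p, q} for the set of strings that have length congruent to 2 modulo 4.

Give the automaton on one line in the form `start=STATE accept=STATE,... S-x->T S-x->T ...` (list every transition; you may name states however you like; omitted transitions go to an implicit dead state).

Only the length mod 4 matters, so use a 4-cycle: from any state, every input symbol moves to the next state, wrapping S3 back to S0. Mark S2 accepting.
        p   q  
>  S0   S1  S1 
   S1   S2  S2 
 * S2   S3  S3 
   S3   S0  S0 
(> = start, * = accepting)

start=S0 accept=S2 S0-p->S1 S0-q->S1 S1-p->S2 S1-q->S2 S2-p->S3 S2-q->S3 S3-p->S0 S3-q->S0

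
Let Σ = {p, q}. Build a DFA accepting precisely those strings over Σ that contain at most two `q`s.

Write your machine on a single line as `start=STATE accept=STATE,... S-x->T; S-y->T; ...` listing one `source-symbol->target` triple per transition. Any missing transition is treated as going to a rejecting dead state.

Count `q`s, saturating at 3: states s0 through s2 mean 0 through 2 `q`s seen; s3 means more than 2. Each `q` increments (capped at s3); other symbols loop. Accept from {s0, s1, s2}.
With 4 states:
        p   q  
>* s0   s0  s1 
 * s1   s1  s2 
 * s2   s2  s3 
   s3   s3  s3 
(> = start, * = accepting)

start=s0; accept=s0,s1,s2; s0-p->s0; s0-q->s1; s1-p->s1; s1-q->s2; s2-p->s2; s2-q->s3; s3-p->s3; s3-q->s3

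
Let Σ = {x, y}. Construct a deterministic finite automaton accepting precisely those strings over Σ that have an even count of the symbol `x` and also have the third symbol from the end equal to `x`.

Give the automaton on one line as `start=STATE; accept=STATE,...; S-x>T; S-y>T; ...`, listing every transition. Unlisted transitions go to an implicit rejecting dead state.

Build one automaton per condition and run them in lockstep. One (2 states) tracks the count of `x`s modulo 2; the other (15 states) tracks the last 3 symbols read. Each combined state is a pair, one component from each; accept when both components accept.
          x    y  
>  s0     s1   s2 
   s1     s3   s4 
   s2     s5   s6 
   s3     s7   s8 
   s4     s9  s10 
   s5    s11  s12 
   s6    s13  s14 
   s7    s15  s16 
 * s8    s17  s18 
 * s9    s19  s20 
   s10   s21  s22 
   s11    s7   s8 
   s12    s9  s10 
   s13   s11  s12 
   s14   s13  s14 
 * s15    s7   s8 
   s16    s9  s10 
   s17   s11  s12 
 * s18   s13  s14 
   s19   s15  s16 
   s20   s17  s18 
   s21   s19  s20 
   s22   s21  s22 
(> = start, * = accepting)

start=s0; accept=s8,s9,s15,s18; s0-x>s1; s0-y>s2; s1-x>s3; s1-y>s4; s2-x>s5; s2-y>s6; s3-x>s7; s3-y>s8; s4-x>s9; s4-y>s10; s5-x>s11; s5-y>s12; s6-x>s13; s6-y>s14; s7-x>s15; s7-y>s16; s8-x>s17; s8-y>s18; s9-x>s19; s9-y>s20; s10-x>s21; s10-y>s22; s11-x>s7; s11-y>s8; s12-x>s9; s12-y>s10; s13-x>s11; s13-y>s12; s14-x>s13; s14-y>s14; s15-x>s7; s15-y>s8; s16-x>s9; s16-y>s10; s17-x>s11; s17-y>s12; s18-x>s13; s18-y>s14; s19-x>s15; s19-y>s16; s20-x>s17; s20-y>s18; s21-x>s19; s21-y>s20; s22-x>s21; s22-y>s22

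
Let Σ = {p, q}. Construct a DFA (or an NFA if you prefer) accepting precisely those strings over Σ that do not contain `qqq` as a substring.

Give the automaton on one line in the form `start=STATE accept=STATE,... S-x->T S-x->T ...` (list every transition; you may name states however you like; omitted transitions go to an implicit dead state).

start=A accept=A,B,C A-p->A A-q->B B-p->A B-q->C C-p->A C-q->D D-p->D D-q->D

Track partial matches of the forbidden pattern `qqq`. State D is a dead state reached once `qqq` has occurred; every other state accepts. A means no part of `qqq` is currently matched.
4 states suffice.
       p  q 
>* A   A  B 
 * B   A  C 
 * C   A  D 
   D   D  D 
(> = start, * = accepting)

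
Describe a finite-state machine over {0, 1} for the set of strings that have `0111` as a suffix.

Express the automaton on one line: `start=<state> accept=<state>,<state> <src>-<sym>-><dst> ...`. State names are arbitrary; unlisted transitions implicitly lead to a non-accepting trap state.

Let each state record the length of the longest suffix of the input read so far that is also a prefix of `0111`. S1 means the last symbol is `0`; S2 means the last 2 symbols are `01`; S3 means the last 3 symbols are `011`; S4 means the last 4 symbols are `0111`. Accept only at S4, where the string currently ends in `0111`.
5 states suffice.
        0   1  
>  S0   S1  S0 
   S1   S1  S2 
   S2   S1  S3 
   S3   S1  S4 
 * S4   S1  S0 
(> = start, * = accepting)

start=S0 accept=S4 S0-0->S1 S0-1->S0 S1-0->S1 S1-1->S2 S2-0->S1 S2-1->S3 S3-0->S1 S3-1->S4 S4-0->S1 S4-1->S0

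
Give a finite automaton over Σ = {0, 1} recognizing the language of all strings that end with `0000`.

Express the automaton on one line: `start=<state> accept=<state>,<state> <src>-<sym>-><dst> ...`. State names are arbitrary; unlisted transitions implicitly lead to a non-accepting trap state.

start=A accept=E A-0->B A-1->A B-0->C B-1->A C-0->D C-1->A D-0->E D-1->A E-0->E E-1->A

Remember how much of `0000` the current input suffix matches. State A means no match yet; B means the last symbol is `0`; C means the last 2 symbols are `00`; D means the last 3 symbols are `000`; E means the last 4 symbols are `0000`. Only E accepts. On a mismatch, fall back to the longest proper suffix that is still a prefix of `0000`.
5 states suffice.
       0  1 
>  A   B  A 
   B   C  A 
   C   D  A 
   D   E  A 
 * E   E  A 
(> = start, * = accepting)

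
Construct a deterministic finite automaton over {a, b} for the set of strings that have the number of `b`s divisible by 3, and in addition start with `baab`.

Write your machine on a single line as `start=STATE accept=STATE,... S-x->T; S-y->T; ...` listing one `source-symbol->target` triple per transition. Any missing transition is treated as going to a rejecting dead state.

Handle the two conditions separately and then intersect. The first has 3 states tracking the count of `b`s modulo 3; the second has 6 states tracking whether the input so far still matches the prefix `baab`. A product state is a pair (one from each), accepting exactly when both do. Equivalent product states are then merged.
8 states suffice.
        a   b  
>  q0   q1  q2 
   q1   q1  q1 
   q2   q3  q1 
   q3   q4  q1 
   q4   q1  q5 
   q5   q5  q6 
 * q6   q6  q7 
   q7   q7  q5 
(> = start, * = accepting)

start=q0; accept=q6; q0-a->q1; q0-b->q2; q1-a->q1; q1-b->q1; q2-a->q3; q2-b->q1; q3-a->q4; q3-b->q1; q4-a->q1; q4-b->q5; q5-a->q5; q5-b->q6; q6-a->q6; q6-b->q7; q7-a->q7; q7-b->q5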